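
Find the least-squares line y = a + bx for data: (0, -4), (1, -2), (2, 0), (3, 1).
a = -19/5, b = 17/10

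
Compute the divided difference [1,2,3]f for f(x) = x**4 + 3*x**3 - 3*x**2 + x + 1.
40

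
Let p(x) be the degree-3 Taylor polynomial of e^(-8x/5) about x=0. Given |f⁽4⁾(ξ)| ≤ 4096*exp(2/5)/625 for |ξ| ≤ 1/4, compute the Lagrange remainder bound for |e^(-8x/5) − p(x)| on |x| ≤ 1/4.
2*exp(2/5)/1875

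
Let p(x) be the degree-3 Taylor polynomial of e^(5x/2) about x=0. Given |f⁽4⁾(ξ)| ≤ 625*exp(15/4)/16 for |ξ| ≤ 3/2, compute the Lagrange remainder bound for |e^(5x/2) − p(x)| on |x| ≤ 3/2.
16875*exp(15/4)/2048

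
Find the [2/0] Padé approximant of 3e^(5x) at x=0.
75*x**2/2 + 15*x + 3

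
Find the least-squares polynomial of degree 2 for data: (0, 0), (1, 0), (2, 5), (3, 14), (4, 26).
-1/5 + (-7/5)x + (2)x²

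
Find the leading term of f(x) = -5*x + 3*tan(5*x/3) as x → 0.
125*x**3/27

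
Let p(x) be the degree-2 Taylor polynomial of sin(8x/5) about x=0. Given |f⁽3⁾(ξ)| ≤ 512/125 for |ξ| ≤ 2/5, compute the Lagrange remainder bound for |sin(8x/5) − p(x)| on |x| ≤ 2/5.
2048/46875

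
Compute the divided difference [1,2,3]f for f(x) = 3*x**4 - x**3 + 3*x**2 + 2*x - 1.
72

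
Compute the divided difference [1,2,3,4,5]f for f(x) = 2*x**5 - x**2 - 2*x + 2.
30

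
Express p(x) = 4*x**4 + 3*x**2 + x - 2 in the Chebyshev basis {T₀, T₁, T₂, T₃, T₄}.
T₀ + T₁ + (7/2)T₂ + (1/2)T₄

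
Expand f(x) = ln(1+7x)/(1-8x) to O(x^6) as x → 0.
7*x + 63*x**2/2 + 1099*x**3/3 + 27965*x**4/12 + 330071*x**5/15 + O(x**6)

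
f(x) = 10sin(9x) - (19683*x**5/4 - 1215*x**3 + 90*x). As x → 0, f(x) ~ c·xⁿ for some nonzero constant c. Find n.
7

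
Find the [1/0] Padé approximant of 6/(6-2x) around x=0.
x/3 + 1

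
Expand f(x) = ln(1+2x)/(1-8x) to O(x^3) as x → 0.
2*x + 14*x**2 + O(x**3)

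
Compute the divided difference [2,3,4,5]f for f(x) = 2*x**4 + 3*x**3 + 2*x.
31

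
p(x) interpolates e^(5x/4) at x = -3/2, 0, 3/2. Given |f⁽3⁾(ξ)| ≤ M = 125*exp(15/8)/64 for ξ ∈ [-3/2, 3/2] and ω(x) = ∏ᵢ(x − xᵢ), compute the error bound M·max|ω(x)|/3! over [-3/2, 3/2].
125*sqrt(3)*exp(15/8)/512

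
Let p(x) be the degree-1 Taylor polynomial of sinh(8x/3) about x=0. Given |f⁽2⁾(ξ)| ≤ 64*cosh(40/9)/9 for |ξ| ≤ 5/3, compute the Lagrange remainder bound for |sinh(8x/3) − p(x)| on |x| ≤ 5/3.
800*cosh(40/9)/81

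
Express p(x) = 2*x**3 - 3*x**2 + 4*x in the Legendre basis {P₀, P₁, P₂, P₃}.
-P₀ + (26/5)P₁ + (-2)P₂ + (4/5)P₃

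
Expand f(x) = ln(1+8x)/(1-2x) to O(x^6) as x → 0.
8*x - 16*x**2 + 416*x**3/3 - 2240*x**4/3 + 75904*x**5/15 + O(x**6)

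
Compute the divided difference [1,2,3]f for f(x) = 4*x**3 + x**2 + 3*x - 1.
25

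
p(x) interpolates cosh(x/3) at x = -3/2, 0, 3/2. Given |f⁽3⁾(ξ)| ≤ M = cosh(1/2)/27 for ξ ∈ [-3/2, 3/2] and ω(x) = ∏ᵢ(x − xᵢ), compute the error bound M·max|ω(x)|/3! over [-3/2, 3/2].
sqrt(3)*cosh(1/2)/216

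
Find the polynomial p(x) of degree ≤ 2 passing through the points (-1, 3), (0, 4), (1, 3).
4 - x**2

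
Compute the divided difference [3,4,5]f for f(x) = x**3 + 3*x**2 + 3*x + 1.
15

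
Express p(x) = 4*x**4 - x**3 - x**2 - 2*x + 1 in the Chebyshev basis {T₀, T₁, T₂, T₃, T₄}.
(2)T₀ + (-11/4)T₁ + (3/2)T₂ + (-1/4)T₃ + (1/2)T₄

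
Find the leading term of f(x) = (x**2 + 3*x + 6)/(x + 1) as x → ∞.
x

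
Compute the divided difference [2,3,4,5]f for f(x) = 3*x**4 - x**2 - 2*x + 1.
42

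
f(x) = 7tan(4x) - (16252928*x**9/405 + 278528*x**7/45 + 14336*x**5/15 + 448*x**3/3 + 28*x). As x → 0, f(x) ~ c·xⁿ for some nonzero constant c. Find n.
11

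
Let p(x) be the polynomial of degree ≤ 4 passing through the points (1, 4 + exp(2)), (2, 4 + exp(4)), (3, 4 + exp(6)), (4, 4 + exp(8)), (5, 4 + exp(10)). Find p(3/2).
-5*exp(10)/128 - 35*exp(6)/64 + 35*exp(2)/128 + 4 + 35*exp(4)/32 + 7*exp(8)/32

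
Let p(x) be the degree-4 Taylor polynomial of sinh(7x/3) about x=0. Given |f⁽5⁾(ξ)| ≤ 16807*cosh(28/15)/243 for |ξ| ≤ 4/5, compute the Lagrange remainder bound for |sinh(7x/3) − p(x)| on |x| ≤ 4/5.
2151296*cosh(28/15)/11390625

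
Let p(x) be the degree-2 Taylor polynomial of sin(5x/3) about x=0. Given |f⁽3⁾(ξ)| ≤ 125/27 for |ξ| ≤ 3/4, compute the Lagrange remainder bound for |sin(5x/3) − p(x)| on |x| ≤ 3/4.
125/384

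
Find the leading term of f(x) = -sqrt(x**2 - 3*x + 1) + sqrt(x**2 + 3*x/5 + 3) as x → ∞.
9/5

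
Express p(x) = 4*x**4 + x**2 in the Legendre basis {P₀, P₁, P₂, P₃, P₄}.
(17/15)P₀ + (62/21)P₂ + (32/35)P₄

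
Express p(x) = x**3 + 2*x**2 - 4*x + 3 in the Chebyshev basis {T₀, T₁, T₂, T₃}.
(4)T₀ + (-13/4)T₁ + T₂ + (1/4)T₃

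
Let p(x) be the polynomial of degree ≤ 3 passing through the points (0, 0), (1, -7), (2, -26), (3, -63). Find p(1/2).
-19/8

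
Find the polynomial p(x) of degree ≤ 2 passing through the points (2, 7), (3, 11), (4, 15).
4*x - 1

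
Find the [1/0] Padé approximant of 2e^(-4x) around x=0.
2 - 8*x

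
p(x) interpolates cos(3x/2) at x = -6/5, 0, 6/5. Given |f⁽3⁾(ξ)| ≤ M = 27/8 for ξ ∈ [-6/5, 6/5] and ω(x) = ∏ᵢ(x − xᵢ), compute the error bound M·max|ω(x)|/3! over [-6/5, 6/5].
27*sqrt(3)/125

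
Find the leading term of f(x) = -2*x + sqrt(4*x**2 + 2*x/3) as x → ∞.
1/6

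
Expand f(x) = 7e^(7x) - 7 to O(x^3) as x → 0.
49*x + 343*x**2/2 + O(x**3)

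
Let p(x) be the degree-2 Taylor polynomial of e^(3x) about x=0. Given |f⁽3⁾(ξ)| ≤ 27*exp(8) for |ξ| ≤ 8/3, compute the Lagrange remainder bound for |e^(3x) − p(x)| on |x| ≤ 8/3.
256*exp(8)/3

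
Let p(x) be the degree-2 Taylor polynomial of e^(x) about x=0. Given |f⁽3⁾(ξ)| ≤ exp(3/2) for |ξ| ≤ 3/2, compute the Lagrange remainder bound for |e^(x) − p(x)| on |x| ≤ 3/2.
9*exp(3/2)/16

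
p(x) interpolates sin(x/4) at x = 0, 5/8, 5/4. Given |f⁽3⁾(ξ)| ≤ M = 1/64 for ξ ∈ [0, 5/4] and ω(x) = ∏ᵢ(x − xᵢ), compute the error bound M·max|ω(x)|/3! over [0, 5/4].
125*sqrt(3)/884736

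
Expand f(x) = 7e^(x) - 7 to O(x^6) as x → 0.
7*x + 7*x**2/2 + 7*x**3/6 + 7*x**4/24 + 7*x**5/120 + O(x**6)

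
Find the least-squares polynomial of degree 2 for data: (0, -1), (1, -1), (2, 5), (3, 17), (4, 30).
-10/7 + (-8/7)x + (16/7)x²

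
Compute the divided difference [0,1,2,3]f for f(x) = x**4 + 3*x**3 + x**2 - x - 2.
9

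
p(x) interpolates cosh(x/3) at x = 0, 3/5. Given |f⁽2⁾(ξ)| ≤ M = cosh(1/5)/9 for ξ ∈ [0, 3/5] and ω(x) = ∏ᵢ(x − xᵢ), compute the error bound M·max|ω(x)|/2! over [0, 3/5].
cosh(1/5)/200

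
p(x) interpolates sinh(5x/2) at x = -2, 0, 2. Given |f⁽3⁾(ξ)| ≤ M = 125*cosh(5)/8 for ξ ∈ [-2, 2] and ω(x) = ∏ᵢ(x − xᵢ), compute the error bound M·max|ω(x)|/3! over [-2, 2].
125*sqrt(3)*cosh(5)/27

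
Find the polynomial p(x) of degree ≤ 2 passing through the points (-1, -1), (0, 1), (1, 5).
x**2 + 3*x + 1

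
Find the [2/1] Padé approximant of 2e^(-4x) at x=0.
(16*x**2/3 - 16*x/3 + 2)/(4*x/3 + 1)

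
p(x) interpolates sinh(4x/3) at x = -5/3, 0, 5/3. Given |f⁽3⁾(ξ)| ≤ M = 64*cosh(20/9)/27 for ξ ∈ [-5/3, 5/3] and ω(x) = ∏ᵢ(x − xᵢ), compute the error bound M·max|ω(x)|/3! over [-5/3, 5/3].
8000*sqrt(3)*cosh(20/9)/19683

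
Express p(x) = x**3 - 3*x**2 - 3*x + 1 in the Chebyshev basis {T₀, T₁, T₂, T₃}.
(-1/2)T₀ + (-9/4)T₁ + (-3/2)T₂ + (1/4)T₃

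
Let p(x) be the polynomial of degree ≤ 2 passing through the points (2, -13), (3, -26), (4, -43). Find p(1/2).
-1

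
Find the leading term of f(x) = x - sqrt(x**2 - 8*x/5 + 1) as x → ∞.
4/5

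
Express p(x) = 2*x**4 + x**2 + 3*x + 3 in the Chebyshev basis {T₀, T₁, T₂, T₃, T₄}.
(17/4)T₀ + (3)T₁ + (3/2)T₂ + (1/4)T₄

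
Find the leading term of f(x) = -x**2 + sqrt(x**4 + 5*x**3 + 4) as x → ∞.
5*x/2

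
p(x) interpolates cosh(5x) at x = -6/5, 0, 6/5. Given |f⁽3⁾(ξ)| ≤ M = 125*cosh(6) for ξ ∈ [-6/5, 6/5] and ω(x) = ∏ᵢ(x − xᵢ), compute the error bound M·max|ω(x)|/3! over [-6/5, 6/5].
8*sqrt(3)*cosh(6)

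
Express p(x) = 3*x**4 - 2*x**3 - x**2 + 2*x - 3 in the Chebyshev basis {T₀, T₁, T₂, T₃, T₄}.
(-19/8)T₀ + (1/2)T₁ + T₂ + (-1/2)T₃ + (3/8)T₄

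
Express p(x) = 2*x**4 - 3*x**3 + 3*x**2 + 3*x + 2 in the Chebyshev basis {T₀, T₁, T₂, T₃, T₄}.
(17/4)T₀ + (3/4)T₁ + (5/2)T₂ + (-3/4)T₃ + (1/4)T₄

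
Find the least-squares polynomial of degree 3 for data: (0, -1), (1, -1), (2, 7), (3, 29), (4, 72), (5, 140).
-17/18 + (-1801/756)x + (305/252)x² + (53/54)x³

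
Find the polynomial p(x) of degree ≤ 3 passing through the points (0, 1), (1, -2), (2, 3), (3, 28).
2*x**3 - 2*x**2 - 3*x + 1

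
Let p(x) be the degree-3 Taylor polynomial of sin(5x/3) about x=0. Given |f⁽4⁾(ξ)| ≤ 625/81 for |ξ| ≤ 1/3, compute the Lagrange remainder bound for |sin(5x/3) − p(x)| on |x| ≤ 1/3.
625/157464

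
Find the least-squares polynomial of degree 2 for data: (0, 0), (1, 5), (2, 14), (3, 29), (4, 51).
11/35 + (41/35)x + (20/7)x²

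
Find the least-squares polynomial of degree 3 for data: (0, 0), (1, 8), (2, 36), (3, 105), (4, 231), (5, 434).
1/14 + (275/84)x + (9/7)x² + (37/12)x³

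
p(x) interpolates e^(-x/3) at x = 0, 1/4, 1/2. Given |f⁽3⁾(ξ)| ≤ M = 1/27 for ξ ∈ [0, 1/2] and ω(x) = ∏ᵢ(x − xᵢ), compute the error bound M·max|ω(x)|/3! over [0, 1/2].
sqrt(3)/46656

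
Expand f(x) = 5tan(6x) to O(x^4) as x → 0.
30*x + 360*x**3 + O(x**4)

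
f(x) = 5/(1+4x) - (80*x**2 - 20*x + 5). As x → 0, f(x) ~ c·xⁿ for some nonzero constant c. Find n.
3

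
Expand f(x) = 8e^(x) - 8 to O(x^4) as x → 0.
8*x + 4*x**2 + 4*x**3/3 + O(x**4)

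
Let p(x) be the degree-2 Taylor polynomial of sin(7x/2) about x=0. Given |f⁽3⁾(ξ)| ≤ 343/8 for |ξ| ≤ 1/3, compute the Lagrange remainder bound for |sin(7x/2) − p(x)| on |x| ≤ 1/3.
343/1296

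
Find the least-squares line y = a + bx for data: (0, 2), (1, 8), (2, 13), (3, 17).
a = 5/2, b = 5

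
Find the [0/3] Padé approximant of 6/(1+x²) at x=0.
6/(x**2 + 1)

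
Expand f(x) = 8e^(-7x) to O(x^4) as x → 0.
8 - 56*x + 196*x**2 - 1372*x**3/3 + O(x**4)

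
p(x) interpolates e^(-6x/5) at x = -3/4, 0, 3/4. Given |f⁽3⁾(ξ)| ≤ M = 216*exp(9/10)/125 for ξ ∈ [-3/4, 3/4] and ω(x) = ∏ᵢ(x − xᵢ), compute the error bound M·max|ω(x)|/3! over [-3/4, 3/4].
27*sqrt(3)*exp(9/10)/1000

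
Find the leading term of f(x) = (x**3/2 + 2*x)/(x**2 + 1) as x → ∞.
x/2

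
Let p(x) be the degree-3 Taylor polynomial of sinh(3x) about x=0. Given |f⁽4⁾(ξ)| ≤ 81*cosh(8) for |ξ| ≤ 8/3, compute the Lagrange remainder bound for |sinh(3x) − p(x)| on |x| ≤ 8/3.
512*cosh(8)/3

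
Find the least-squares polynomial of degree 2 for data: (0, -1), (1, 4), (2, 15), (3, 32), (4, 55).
-1 + (2)x + (3)x²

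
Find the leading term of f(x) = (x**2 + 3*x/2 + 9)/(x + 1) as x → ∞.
x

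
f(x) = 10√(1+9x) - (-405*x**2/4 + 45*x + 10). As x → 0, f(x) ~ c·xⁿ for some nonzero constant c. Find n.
3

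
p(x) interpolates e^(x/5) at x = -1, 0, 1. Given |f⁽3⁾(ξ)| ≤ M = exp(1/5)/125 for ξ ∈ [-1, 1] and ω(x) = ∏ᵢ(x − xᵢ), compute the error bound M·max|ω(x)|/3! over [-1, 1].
sqrt(3)*exp(1/5)/3375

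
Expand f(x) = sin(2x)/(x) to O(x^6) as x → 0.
2 - 4*x**2/3 + 4*x**4/15 + O(x**6)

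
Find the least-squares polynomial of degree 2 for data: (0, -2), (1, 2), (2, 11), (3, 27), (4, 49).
-13/7 + (29/70)x + (43/14)x²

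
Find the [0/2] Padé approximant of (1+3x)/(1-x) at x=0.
1/(12*x**2 - 4*x + 1)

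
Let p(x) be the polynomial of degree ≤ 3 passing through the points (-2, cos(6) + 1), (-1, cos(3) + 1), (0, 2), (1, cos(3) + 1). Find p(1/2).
cos(6)/16 + 31/16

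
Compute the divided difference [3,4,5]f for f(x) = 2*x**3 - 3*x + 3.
24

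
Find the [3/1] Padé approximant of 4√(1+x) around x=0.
(-x**3/16 + 3*x**2/4 + 9*x/2 + 4)/(5*x/8 + 1)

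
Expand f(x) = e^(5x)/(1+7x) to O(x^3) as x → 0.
1 - 2*x + 53*x**2/2 + O(x**3)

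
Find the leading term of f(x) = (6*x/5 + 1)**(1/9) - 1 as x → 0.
2*x/15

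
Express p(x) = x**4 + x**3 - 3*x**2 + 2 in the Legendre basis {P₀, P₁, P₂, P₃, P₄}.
(6/5)P₀ + (3/5)P₁ + (-10/7)P₂ + (2/5)P₃ + (8/35)P₄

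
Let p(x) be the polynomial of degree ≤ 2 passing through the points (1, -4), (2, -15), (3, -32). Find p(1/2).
-3/4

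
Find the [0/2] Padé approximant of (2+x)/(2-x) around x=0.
1/(x**2/2 - x + 1)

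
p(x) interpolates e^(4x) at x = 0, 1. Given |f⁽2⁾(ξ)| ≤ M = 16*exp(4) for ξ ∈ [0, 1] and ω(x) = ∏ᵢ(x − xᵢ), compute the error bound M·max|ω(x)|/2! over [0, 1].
2*exp(4)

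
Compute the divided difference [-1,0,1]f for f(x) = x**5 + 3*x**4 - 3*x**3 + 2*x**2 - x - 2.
5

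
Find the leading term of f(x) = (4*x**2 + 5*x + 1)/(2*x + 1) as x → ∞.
2*x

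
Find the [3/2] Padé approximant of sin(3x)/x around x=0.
(3 - 63*x**2/20)/(9*x**2/20 + 1)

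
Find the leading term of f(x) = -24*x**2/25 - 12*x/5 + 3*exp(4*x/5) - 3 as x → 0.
32*x**3/125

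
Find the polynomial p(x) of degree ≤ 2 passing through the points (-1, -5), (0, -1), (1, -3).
-3*x**2 + x - 1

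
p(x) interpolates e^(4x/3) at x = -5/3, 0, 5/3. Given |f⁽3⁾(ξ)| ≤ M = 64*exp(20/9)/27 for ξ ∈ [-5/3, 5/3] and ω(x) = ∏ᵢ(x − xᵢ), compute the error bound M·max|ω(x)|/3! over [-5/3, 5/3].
8000*sqrt(3)*exp(20/9)/19683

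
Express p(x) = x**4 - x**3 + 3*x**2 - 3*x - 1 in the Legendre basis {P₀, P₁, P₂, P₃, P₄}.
(1/5)P₀ + (-18/5)P₁ + (18/7)P₂ + (-2/5)P₃ + (8/35)P₄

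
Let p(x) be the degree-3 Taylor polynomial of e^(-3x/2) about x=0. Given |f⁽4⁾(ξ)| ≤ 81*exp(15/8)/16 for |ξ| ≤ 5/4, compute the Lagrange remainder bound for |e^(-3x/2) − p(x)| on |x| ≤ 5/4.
16875*exp(15/8)/32768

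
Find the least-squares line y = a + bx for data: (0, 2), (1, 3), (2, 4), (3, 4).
a = 11/5, b = 7/10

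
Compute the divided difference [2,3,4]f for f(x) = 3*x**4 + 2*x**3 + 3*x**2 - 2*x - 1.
186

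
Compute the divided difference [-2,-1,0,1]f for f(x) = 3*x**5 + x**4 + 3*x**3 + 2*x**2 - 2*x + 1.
16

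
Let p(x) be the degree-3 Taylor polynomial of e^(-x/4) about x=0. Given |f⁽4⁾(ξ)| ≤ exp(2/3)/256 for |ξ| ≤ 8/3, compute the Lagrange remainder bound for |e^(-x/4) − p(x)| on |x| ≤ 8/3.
2*exp(2/3)/243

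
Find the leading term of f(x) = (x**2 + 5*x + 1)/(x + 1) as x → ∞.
x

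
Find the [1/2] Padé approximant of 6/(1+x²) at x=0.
6/(x**2 + 1)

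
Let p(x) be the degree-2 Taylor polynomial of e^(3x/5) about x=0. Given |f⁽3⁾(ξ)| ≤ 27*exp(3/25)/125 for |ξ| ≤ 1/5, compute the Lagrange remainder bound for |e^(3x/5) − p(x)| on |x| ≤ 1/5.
9*exp(3/25)/31250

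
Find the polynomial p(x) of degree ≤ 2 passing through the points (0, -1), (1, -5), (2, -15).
-3*x**2 - x - 1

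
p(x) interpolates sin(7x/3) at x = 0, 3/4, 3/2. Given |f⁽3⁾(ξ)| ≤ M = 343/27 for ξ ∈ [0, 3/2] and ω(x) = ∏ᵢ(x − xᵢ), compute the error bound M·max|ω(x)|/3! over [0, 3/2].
343*sqrt(3)/1728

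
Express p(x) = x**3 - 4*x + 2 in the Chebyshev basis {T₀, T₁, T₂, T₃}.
(2)T₀ + (-13/4)T₁ + (1/4)T₃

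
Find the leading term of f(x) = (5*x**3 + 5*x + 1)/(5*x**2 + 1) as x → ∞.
x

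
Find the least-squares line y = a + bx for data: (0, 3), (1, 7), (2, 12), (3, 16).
a = 29/10, b = 22/5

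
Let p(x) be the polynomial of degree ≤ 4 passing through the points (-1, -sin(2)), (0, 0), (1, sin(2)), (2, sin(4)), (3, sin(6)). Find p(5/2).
35*sin(4)/32 - 65*sin(2)/128 + 35*sin(6)/128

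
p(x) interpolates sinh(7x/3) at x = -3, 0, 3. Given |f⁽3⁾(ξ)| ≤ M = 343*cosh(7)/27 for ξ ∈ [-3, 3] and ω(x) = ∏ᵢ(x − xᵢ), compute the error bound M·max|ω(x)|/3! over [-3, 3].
343*sqrt(3)*cosh(7)/27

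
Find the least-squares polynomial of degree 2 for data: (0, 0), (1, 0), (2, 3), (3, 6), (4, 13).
(-4/5)x + x²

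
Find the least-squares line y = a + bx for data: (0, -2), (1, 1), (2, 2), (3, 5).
a = -9/5, b = 11/5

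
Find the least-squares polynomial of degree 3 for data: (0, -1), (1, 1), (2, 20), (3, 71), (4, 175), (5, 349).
-10/9 + (158/189)x + (-85/63)x² + (82/27)x³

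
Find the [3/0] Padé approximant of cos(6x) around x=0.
1 - 18*x**2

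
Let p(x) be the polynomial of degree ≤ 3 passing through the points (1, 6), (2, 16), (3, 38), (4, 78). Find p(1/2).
29/8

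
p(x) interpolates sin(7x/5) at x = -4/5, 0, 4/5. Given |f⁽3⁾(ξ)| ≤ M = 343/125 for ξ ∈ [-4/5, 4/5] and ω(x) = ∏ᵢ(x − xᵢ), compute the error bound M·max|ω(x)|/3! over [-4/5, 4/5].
21952*sqrt(3)/421875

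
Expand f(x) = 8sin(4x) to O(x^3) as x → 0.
32*x + O(x**3)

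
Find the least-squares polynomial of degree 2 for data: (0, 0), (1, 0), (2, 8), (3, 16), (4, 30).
-2/5 + (-2/5)x + (2)x²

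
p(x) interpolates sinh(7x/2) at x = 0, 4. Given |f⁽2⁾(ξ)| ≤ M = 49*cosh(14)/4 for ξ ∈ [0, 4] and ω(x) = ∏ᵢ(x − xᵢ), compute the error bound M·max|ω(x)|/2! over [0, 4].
49*cosh(14)/2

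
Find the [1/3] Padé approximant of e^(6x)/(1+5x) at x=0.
(7*x/3 + 1)/(26*x**3 - 43*x**2/3 + 4*x/3 + 1)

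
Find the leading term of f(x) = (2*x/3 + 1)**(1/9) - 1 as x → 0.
2*x/27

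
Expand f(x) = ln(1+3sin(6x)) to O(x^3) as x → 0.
18*x - 162*x**2 + O(x**3)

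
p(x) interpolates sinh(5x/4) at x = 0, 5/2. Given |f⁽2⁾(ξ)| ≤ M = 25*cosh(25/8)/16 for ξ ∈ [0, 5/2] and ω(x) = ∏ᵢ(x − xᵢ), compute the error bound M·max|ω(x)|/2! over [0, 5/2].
625*cosh(25/8)/512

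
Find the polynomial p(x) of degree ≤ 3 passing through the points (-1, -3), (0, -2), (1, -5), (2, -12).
-2*x**2 - x - 2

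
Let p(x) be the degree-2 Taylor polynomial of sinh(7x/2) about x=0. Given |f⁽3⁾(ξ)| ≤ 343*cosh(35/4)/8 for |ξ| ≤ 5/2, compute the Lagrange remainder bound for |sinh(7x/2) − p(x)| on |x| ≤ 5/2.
42875*cosh(35/4)/384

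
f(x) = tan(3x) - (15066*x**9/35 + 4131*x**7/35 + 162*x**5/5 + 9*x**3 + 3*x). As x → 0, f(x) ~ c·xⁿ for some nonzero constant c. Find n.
11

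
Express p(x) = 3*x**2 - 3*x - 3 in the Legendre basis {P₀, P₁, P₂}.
(-2)P₀ + (-3)P₁ + (2)P₂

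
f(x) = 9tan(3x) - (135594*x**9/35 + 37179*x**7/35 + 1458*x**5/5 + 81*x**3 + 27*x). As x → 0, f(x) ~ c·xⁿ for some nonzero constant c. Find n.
11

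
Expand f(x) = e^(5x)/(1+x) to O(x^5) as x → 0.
1 + 4*x + 17*x**2/2 + 37*x**3/3 + 329*x**4/24 + O(x**5)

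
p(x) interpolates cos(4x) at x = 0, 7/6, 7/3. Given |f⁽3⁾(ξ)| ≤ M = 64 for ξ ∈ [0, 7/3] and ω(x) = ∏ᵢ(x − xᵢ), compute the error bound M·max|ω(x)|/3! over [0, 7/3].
2744*sqrt(3)/729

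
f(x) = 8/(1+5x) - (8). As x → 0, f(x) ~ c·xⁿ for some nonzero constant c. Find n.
1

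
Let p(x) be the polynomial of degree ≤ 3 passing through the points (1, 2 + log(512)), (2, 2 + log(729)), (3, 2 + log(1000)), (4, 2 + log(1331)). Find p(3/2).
2 + log(486*11**(3/16)*2**(7/8)*3**(5/8)*5**(1/16)/5)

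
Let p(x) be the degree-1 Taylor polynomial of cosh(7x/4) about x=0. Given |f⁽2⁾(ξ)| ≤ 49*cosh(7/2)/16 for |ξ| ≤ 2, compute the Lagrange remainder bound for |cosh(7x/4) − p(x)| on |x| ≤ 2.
49*cosh(7/2)/8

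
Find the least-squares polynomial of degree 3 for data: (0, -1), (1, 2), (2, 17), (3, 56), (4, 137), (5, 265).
-52/63 + (68/189)x + (-1/36)x² + (229/108)x³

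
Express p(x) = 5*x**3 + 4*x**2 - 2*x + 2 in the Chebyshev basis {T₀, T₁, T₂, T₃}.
(4)T₀ + (7/4)T₁ + (2)T₂ + (5/4)T₃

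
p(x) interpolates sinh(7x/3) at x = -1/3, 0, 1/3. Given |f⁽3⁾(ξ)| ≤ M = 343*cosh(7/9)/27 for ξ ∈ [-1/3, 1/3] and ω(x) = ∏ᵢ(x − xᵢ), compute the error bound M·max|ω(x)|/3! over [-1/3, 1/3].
343*sqrt(3)*cosh(7/9)/19683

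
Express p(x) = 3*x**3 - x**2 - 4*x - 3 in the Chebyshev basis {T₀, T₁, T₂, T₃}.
(-7/2)T₀ + (-7/4)T₁ + (-1/2)T₂ + (3/4)T₃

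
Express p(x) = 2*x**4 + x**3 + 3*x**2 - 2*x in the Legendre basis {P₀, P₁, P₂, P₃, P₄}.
(7/5)P₀ + (-7/5)P₁ + (22/7)P₂ + (2/5)P₃ + (16/35)P₄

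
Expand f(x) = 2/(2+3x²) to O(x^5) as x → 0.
1 - 3*x**2/2 + 9*x**4/4 + O(x**5)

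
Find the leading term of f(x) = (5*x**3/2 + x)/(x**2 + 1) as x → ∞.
5*x/2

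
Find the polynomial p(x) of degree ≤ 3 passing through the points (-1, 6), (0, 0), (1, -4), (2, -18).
-2*x**3 + x**2 - 3*x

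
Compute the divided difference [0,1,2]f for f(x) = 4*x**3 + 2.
12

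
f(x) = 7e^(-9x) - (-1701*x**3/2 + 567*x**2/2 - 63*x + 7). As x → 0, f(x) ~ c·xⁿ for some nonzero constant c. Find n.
4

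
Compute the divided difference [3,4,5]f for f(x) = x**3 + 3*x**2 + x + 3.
15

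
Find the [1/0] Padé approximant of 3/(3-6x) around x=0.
2*x + 1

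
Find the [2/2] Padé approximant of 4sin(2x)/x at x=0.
(8 - 56*x**2/15)/(x**2/5 + 1)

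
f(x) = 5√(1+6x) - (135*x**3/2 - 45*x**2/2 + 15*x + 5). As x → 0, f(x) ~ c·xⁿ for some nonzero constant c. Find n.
4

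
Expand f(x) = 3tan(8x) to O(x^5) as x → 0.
24*x + 512*x**3 + O(x**5)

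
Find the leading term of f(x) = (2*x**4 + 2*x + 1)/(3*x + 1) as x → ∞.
2*x**3/3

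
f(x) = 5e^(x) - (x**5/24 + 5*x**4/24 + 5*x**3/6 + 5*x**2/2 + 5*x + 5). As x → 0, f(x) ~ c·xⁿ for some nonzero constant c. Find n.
6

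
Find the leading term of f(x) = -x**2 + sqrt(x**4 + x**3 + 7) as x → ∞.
x/2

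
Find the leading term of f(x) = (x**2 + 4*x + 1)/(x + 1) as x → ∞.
x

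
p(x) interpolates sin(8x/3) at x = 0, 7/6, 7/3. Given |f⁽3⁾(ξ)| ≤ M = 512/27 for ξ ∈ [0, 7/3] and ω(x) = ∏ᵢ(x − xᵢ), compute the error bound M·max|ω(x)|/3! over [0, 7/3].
21952*sqrt(3)/19683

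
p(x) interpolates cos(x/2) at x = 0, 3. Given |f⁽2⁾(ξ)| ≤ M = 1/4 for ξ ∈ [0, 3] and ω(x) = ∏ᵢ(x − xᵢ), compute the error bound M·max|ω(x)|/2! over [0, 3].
9/32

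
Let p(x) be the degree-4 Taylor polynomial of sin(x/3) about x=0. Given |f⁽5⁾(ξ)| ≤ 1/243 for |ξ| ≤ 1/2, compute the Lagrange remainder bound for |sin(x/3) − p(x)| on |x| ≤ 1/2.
1/933120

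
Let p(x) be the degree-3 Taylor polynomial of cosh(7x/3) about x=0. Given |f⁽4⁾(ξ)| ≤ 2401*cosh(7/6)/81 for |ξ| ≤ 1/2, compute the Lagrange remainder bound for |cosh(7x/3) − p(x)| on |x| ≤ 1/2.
2401*cosh(7/6)/31104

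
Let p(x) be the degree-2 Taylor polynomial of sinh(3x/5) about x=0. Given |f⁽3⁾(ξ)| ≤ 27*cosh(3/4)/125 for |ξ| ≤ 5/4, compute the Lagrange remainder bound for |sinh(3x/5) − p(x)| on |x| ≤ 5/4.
9*cosh(3/4)/128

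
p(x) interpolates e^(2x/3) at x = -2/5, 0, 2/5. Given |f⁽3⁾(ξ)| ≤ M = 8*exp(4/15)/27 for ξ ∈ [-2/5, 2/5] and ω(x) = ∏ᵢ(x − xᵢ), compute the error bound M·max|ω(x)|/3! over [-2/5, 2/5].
64*sqrt(3)*exp(4/15)/91125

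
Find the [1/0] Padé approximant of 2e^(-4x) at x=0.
2 - 8*x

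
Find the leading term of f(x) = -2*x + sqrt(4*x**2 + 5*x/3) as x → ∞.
5/12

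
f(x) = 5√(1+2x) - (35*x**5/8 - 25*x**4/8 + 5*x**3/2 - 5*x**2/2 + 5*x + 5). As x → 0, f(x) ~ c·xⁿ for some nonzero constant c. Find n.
6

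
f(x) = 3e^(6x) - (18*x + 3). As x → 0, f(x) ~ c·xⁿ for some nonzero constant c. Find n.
2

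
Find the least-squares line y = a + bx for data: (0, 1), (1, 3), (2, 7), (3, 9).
a = 4/5, b = 14/5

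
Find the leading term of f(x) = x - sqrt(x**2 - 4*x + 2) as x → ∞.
2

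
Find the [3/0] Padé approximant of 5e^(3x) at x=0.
45*x**3/2 + 45*x**2/2 + 15*x + 5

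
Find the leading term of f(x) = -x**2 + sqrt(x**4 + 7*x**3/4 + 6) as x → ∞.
7*x/8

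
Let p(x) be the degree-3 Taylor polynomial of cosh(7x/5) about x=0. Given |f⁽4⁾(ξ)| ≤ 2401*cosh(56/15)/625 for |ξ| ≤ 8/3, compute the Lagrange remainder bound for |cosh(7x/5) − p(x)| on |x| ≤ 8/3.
1229312*cosh(56/15)/151875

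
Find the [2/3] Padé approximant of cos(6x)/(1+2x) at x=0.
(1 - 15*x**2)/(6*x**3 + 3*x**2 + 2*x + 1)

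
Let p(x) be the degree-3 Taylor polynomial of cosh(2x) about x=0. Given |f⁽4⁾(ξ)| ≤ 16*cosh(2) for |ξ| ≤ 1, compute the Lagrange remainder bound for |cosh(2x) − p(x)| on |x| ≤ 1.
2*cosh(2)/3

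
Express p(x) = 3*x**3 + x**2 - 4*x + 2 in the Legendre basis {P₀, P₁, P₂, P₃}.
(7/3)P₀ + (-11/5)P₁ + (2/3)P₂ + (6/5)P₃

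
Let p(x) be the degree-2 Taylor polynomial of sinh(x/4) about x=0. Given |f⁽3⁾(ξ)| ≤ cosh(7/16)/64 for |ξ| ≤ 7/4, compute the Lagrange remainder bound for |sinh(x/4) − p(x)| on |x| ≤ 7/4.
343*cosh(7/16)/24576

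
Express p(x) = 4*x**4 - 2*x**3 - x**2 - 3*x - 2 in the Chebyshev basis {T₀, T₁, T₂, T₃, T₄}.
-T₀ + (-9/2)T₁ + (3/2)T₂ + (-1/2)T₃ + (1/2)T₄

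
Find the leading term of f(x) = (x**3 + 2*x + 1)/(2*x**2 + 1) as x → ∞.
x/2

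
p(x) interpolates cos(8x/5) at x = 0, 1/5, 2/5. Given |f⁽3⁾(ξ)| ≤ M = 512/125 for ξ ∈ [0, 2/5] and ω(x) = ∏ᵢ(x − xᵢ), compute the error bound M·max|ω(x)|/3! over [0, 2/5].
512*sqrt(3)/421875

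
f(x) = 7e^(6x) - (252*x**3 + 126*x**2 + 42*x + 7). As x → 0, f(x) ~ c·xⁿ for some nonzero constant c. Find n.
4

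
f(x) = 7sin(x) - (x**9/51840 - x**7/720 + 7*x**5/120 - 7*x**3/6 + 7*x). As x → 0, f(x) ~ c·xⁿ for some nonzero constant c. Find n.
11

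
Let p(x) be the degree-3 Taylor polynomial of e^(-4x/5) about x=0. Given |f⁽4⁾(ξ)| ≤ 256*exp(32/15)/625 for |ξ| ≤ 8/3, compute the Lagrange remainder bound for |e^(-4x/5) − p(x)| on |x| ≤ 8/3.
131072*exp(32/15)/151875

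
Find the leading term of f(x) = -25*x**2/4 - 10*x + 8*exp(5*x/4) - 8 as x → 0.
125*x**3/48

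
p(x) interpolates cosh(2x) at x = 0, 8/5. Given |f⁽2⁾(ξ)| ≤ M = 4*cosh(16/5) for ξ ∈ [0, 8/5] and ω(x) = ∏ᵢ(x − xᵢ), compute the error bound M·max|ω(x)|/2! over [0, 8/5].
32*cosh(16/5)/25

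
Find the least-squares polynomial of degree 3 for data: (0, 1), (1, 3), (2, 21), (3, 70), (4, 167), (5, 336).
44/63 + (479/189)x + (-613/252)x² + (331/108)x³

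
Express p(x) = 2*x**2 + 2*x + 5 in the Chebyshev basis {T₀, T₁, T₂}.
(6)T₀ + (2)T₁ + T₂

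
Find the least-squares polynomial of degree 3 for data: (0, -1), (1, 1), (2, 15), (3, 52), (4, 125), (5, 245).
-64/63 + (85/378)x + (-1/9)x² + (107/54)x³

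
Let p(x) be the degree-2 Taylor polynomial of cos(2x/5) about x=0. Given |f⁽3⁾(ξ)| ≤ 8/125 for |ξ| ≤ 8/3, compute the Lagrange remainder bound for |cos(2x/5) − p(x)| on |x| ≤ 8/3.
2048/10125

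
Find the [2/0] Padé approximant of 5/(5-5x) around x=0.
x**2 + x + 1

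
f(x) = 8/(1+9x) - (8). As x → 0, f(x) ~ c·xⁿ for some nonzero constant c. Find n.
1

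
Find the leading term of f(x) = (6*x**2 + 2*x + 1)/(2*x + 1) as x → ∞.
3*x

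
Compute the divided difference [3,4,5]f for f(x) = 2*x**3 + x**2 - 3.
25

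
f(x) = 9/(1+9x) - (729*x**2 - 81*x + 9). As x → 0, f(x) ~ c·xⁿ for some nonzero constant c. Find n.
3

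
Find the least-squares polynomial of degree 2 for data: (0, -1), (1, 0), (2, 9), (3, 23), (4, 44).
-41/35 + (-109/70)x + (45/14)x²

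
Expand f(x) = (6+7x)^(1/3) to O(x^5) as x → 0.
6**(1/3) + 7*6**(1/3)*x/18 - 49*6**(1/3)*x**2/324 + 1715*6**(1/3)*x**3/17496 - 12005*6**(1/3)*x**4/157464 + O(x**5)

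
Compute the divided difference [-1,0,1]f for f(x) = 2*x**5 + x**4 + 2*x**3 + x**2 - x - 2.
2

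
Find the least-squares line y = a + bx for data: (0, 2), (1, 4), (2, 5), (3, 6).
a = 23/10, b = 13/10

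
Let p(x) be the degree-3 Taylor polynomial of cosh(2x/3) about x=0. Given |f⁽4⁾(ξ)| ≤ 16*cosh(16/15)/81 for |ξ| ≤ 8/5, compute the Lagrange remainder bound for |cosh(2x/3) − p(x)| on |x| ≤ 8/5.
8192*cosh(16/15)/151875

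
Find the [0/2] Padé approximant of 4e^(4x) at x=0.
4/(8*x**2 - 4*x + 1)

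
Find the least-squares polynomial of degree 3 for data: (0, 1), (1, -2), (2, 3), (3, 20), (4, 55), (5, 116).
6/7 + (-53/14)x + (5/14)x² + x³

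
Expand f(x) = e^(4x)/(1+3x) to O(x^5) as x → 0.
1 + x + 5*x**2 - 13*x**3/3 + 71*x**4/3 + O(x**5)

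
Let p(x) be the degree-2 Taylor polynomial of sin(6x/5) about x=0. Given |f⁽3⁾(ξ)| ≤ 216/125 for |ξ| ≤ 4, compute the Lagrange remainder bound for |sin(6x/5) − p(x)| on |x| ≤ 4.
2304/125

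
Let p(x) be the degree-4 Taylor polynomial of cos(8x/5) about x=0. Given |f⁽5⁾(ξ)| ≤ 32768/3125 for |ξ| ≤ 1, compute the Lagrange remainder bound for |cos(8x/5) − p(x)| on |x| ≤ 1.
4096/46875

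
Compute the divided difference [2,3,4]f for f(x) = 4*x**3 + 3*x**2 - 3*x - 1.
39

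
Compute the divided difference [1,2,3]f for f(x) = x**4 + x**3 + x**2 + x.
32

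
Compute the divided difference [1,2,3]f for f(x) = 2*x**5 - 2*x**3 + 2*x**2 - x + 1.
170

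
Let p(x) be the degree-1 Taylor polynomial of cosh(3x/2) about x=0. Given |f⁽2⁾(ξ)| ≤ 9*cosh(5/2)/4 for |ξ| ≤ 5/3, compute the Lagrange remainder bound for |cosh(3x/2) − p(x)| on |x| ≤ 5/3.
25*cosh(5/2)/8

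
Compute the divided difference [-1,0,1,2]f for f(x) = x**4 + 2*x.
2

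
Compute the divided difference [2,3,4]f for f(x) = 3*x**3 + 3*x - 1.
27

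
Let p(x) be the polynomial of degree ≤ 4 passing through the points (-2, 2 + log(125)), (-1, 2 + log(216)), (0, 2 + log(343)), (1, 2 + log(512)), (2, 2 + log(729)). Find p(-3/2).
2 + log(864*2**(1/4)*3**(3/64)*5**(105/128)*7**(23/64)/49)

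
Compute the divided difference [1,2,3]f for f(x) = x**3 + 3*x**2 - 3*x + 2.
9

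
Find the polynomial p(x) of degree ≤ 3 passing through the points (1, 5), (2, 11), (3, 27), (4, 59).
x**3 - x**2 + 2*x + 3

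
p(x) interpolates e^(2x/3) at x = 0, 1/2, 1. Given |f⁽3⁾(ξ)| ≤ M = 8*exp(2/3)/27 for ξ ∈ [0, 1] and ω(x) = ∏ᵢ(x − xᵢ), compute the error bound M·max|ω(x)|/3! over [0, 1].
sqrt(3)*exp(2/3)/729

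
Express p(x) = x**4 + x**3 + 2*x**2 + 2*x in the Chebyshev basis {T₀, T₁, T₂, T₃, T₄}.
(11/8)T₀ + (11/4)T₁ + (3/2)T₂ + (1/4)T₃ + (1/8)T₄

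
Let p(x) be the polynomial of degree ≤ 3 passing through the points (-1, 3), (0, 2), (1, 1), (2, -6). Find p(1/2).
15/8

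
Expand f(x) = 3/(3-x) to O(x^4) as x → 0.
1 + x/3 + x**2/9 + x**3/27 + O(x**4)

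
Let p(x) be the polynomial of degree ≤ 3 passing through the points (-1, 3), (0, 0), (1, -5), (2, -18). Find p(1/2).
-15/8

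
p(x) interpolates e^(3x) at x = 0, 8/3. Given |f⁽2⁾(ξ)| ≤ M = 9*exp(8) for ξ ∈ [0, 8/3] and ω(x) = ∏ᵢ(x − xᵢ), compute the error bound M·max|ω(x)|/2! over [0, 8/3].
8*exp(8)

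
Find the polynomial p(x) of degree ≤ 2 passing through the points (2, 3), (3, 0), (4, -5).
-x**2 + 2*x + 3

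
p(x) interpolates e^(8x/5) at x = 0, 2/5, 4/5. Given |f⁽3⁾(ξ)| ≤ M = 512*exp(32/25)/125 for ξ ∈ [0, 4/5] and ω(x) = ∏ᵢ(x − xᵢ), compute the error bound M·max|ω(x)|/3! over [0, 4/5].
4096*sqrt(3)*exp(32/25)/421875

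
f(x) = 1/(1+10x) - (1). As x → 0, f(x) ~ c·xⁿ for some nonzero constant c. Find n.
1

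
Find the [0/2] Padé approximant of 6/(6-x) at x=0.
1/(1 - x/6)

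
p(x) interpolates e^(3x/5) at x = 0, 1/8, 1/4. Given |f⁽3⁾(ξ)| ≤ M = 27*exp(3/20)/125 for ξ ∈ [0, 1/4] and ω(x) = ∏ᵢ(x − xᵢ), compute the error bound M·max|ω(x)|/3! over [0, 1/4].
sqrt(3)*exp(3/20)/64000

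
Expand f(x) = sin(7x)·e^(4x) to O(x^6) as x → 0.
7*x + 28*x**2 - 7*x**3/6 - 154*x**4 - 29113*x**5/120 + O(x**6)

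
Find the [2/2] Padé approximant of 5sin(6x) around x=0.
30*x/(6*x**2 + 1)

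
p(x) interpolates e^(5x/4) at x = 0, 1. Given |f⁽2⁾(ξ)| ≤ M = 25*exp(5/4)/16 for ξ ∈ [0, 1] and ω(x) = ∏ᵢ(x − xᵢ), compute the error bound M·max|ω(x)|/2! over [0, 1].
25*exp(5/4)/128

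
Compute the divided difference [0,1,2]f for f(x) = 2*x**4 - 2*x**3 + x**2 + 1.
9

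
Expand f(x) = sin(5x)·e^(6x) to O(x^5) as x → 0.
5*x + 30*x**2 + 415*x**3/6 + 55*x**4 + O(x**5)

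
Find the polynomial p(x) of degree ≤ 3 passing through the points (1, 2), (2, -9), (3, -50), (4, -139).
-3*x**3 + 3*x**2 + x + 1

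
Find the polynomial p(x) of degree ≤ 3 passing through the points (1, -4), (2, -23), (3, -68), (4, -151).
-2*x**3 - x**2 - 2*x + 1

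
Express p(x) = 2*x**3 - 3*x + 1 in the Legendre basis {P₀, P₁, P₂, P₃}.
P₀ + (-9/5)P₁ + (4/5)P₃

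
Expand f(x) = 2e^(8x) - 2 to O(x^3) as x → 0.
16*x + 64*x**2 + O(x**3)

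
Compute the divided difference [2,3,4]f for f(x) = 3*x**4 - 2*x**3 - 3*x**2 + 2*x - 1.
144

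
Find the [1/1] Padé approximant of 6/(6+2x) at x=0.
1/(x/3 + 1)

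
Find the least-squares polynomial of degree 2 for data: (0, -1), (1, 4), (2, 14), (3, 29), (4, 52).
-26/35 + (97/70)x + (41/14)x²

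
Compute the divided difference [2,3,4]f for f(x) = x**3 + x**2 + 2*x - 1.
10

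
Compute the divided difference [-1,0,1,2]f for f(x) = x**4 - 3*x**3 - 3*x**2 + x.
-1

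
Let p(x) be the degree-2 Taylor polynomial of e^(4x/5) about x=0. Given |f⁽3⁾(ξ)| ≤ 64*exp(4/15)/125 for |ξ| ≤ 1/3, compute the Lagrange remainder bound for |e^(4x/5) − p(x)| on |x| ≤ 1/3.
32*exp(4/15)/10125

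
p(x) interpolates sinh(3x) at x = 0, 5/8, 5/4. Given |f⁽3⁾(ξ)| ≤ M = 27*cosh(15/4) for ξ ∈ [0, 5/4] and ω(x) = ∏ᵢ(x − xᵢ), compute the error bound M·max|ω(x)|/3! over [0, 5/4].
125*sqrt(3)*cosh(15/4)/512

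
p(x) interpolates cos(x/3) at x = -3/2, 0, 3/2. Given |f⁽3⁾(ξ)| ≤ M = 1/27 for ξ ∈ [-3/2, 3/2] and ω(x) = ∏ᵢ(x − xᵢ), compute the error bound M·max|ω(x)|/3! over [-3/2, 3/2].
sqrt(3)/216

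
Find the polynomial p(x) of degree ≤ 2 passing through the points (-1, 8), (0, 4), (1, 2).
x**2 - 3*x + 4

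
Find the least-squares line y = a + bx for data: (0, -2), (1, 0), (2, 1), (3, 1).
a = -3/2, b = 1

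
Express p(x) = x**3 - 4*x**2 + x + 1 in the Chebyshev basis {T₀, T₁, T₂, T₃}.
-T₀ + (7/4)T₁ + (-2)T₂ + (1/4)T₃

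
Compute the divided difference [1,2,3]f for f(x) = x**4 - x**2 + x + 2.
24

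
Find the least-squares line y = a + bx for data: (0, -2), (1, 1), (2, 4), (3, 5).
a = -8/5, b = 12/5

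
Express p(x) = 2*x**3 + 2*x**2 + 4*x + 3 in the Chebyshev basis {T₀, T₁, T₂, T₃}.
(4)T₀ + (11/2)T₁ + T₂ + (1/2)T₃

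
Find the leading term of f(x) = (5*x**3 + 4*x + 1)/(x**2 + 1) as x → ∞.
5*x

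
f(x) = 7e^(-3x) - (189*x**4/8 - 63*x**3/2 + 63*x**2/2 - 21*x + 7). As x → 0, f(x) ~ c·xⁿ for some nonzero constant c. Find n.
5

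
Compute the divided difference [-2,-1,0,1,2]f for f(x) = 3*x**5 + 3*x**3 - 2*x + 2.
0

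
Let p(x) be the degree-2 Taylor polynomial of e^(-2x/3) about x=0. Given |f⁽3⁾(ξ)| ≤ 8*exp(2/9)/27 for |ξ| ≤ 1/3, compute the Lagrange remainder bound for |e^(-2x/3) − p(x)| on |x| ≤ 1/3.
4*exp(2/9)/2187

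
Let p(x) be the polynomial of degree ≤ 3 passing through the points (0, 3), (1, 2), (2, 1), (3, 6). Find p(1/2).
23/8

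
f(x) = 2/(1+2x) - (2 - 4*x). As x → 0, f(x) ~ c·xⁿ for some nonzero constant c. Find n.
2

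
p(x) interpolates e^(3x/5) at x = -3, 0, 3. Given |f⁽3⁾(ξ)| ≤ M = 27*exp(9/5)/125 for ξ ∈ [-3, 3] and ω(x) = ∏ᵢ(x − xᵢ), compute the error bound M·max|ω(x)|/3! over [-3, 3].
27*sqrt(3)*exp(9/5)/125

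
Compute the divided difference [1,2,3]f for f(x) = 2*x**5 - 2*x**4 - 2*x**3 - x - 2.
118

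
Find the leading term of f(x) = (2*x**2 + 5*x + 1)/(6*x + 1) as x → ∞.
x/3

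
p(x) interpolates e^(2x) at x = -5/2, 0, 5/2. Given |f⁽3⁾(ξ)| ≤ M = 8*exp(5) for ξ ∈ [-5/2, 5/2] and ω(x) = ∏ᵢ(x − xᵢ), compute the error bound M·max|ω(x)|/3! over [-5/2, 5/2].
125*sqrt(3)*exp(5)/27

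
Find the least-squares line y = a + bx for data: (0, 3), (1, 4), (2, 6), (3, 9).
a = 5/2, b = 2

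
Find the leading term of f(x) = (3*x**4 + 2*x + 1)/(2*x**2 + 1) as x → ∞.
3*x**2/2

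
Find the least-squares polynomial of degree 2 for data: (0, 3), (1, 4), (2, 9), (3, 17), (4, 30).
107/35 + (-71/70)x + (27/14)x²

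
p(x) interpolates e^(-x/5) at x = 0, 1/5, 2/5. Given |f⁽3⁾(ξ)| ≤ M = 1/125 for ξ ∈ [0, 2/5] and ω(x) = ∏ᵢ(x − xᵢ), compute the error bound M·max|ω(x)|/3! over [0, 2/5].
sqrt(3)/421875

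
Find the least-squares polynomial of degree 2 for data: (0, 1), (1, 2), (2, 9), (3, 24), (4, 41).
5/7 + (-43/35)x + (20/7)x²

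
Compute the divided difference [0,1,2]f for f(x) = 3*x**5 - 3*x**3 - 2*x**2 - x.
34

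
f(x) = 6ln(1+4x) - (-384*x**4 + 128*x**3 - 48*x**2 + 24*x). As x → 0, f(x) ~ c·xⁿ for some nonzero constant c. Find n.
5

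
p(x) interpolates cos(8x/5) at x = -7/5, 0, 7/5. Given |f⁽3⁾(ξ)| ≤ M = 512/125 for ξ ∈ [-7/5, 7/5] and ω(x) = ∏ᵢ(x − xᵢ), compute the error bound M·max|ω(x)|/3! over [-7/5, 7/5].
175616*sqrt(3)/421875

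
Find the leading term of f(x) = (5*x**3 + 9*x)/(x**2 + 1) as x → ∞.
5*x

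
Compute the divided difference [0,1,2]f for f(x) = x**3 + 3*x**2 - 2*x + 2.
6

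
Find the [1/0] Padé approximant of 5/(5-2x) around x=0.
2*x/5 + 1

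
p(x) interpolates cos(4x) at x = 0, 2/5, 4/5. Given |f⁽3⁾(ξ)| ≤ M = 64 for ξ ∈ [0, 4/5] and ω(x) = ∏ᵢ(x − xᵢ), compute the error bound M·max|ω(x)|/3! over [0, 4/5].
512*sqrt(3)/3375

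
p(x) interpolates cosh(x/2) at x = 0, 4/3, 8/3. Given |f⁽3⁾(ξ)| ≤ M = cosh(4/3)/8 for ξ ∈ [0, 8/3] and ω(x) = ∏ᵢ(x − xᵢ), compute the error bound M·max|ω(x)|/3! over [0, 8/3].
8*sqrt(3)*cosh(4/3)/729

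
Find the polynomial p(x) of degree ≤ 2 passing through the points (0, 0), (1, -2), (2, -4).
-2*x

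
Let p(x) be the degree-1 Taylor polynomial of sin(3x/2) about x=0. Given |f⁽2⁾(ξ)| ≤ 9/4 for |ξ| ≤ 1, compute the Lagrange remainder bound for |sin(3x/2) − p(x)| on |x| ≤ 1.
9/8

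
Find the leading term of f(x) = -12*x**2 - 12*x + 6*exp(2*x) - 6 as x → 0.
8*x**3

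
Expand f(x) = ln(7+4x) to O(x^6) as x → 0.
log(7) + 4*x/7 - 8*x**2/49 + 64*x**3/1029 - 64*x**4/2401 + 1024*x**5/84035 + O(x**6)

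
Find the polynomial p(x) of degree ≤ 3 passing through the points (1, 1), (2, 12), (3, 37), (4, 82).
x**3 + x**2 + x - 2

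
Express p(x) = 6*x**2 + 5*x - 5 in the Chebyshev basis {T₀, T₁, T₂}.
(-2)T₀ + (5)T₁ + (3)T₂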